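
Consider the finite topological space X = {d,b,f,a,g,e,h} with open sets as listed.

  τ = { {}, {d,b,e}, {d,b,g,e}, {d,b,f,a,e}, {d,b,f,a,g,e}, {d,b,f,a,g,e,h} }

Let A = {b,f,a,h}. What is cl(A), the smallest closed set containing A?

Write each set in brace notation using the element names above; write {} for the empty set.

{d,b,f,a,g,e,h}

X∖A={d,g,e}, int(X∖A)={}, hence cl(A)={d,b,f,a,g,e,h}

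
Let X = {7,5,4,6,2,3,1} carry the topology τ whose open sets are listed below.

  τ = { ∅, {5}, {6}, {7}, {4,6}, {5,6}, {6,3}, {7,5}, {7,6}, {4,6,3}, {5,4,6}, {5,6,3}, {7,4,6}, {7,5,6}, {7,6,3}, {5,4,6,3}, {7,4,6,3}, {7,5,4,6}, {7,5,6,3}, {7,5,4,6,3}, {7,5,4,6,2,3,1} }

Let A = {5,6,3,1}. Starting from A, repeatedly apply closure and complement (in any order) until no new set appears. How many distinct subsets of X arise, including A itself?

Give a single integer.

8

closure: X∖int(X∖A) = X∖{7} = {5,4,6,2,3,1}
Let k=closure and c=complement:
  1. A     = {5,6,3,1}
  2. kA    = {5,4,6,2,3,1}
  3. cA    = {7,4,2}
  4. ckA   = {7}
  5. kcA   = {7,4,2,1}
  6. kckA  = {7,2,1}
  7. ckcA  = {5,6,3}
  8. ckckA = {5,4,6,3}
— saturated at 8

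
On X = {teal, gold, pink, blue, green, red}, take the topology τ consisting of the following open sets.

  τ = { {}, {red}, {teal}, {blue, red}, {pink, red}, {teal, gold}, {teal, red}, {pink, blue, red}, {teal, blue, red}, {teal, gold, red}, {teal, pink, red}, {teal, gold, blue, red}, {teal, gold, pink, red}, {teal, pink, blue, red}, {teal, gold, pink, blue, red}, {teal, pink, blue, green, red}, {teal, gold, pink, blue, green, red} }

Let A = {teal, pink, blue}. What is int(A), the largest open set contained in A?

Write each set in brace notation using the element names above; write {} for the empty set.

opens ⊆ A: {}, {teal}; union → int = {teal}

{teal}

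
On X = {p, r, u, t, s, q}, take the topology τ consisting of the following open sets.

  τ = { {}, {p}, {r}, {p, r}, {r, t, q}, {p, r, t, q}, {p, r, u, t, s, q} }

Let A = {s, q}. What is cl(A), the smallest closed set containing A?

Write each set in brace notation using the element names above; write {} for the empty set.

{u, t, s, q}

closure: X∖int(X∖A) = X∖{p, r} = {u, t, s, q}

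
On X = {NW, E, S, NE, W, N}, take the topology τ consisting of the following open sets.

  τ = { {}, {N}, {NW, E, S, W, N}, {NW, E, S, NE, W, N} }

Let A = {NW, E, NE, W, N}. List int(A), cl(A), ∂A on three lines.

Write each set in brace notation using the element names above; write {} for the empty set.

interior: largest open inside A is {N} (from {}, {N})
cl via duality: int({S}) = {}, so X∖{} = {NW, E, S, NE, W, N}
cl∖int = {NW, E, S, NE, W}

int(A) = {N}
cl(A)  = {NW, E, S, NE, W, N}
∂A     = {NW, E, S, NE, W}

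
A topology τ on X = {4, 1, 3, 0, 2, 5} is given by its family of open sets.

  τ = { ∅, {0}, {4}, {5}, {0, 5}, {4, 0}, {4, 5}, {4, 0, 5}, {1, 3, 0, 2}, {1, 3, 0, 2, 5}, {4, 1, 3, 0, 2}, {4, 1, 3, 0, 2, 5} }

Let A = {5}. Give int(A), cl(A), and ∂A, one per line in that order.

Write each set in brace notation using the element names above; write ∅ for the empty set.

int(A) = {5}
cl(A)  = {5}
∂A     = ∅

interior: largest open inside A is {5} (from ∅, {5})
cl via duality: int({4, 1, 3, 0, 2}) = {4, 1, 3, 0, 2}, so X∖{4, 1, 3, 0, 2} = {5}
cl∖int = ∅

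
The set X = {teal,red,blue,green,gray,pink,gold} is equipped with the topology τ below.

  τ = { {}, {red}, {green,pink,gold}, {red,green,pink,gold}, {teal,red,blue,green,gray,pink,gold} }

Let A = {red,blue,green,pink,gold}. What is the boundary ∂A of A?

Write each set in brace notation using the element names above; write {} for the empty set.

{teal,blue,gray}

U open, U⊆A: {}, {red}, {green,pink,gold}, {red,green,pink,gold}. int(A) = ⋃ = {red,green,pink,gold}
X∖A={teal,gray}, int(X∖A)={}, hence cl(A)={teal,red,blue,green,gray,pink,gold}
∂A: remove int from cl → {teal,blue,gray}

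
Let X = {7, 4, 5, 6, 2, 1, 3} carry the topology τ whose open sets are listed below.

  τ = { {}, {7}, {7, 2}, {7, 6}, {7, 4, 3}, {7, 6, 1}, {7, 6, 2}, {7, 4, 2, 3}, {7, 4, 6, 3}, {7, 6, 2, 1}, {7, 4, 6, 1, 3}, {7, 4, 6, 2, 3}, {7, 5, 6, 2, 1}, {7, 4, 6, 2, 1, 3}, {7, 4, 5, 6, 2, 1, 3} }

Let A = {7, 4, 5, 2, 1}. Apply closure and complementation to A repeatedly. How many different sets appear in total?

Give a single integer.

6

cl via duality: int({6, 3}) = {}, so X∖{} = {7, 4, 5, 6, 2, 1, 3}
Write k for closure, c for complement:
  1. A     = {7, 4, 5, 2, 1}
  2. kA    = {7, 4, 5, 6, 2, 1, 3}
  3. cA    = {6, 3}
  4. ckA   = {}
  5. kcA   = {4, 5, 6, 1, 3}
  6. ckcA  = {7, 2}
applying k or c yields no new set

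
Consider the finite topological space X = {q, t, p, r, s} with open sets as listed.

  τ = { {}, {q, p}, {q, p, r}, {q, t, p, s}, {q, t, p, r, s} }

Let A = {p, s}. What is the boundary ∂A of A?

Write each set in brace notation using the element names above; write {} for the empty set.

{q, t, p, r, s}

interior: largest open inside A is {} (from {})
cl via duality: int({q, t, r}) = {}, so X∖{} = {q, t, p, r, s}
cl∖int = {q, t, p, r, s}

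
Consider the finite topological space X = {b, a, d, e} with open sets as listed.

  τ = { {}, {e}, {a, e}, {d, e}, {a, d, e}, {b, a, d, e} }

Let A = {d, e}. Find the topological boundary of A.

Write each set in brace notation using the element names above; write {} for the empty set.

{b, a}

U open, U⊆A: {}, {e}, {d, e}. int(A) = ⋃ = {d, e}
X∖A={b, a}, int(X∖A)={}, hence cl(A)={b, a, d, e}
∂A: remove int from cl → {b, a}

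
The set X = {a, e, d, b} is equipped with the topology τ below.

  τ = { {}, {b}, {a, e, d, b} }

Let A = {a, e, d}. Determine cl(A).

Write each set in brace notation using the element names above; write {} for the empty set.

cl via duality: int({b}) = {b}, so X∖{b} = {a, e, d}

{a, e, d}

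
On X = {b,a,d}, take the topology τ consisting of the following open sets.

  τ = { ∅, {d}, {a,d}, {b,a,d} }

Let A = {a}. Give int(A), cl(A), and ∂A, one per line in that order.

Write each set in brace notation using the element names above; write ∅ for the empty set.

int(A) = ∅
cl(A)  = {b,a}
∂A     = {b,a}

interior: largest open inside A is ∅ (from ∅)
cl via duality: int({b,d}) = {d}, so X∖{d} = {b,a}
cl∖int = {b,a}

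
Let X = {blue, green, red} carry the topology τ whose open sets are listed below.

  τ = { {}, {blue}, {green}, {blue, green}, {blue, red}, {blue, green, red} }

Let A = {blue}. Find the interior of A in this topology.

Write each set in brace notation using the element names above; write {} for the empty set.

{blue}

interior: largest open inside A is {blue} (from {}, {blue})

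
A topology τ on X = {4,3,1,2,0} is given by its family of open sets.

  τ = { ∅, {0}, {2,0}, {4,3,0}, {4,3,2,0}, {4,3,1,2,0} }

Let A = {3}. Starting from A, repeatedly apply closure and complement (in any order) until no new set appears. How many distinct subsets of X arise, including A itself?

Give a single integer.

X∖A={4,1,2,0}, int(X∖A)={2,0}, hence cl(A)={4,3,1}
Orbit (k=closure, c=complement):
  1. A     = {3}
  2. kA    = {4,3,1}
  3. cA    = {4,1,2,0}
  4. ckA   = {2,0}
  5. kcA   = {4,3,1,2,0}
  6. ckcA  = ∅
(closed under both — stop)

6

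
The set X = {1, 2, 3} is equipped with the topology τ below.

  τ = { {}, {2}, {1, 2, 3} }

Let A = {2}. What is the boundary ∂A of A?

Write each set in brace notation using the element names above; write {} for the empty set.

{1, 3}

opens ⊆ A: {}, {2}; union → int = {2}
complement {1, 3}; its interior {}; cl(A) = X∖{} = {1, 2, 3}
boundary = {1, 2, 3} ∖ {2} = {1, 3}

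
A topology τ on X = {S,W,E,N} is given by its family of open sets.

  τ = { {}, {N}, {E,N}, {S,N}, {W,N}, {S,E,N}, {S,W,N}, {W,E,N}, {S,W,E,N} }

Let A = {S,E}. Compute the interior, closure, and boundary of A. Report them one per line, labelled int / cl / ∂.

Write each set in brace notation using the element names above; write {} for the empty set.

int(A) = {}
cl(A)  = {S,E}
∂A     = {S,E}

opens ⊆ A: {}; union → int = {}
complement {W,N}; its interior {W,N}; cl(A) = X∖{W,N} = {S,E}
boundary = {S,E} ∖ {} = {S,E}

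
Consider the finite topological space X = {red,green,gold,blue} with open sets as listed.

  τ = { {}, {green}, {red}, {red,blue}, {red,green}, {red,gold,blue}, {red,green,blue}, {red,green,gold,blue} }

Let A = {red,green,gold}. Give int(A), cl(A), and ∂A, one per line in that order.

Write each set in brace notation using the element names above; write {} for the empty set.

int(A) = {red,green}
cl(A)  = {red,green,gold,blue}
∂A     = {gold,blue}

interior: largest open inside A is {red,green} (from {}, {red}, {green}, {red,green})
cl via duality: int({blue}) = {}, so X∖{} = {red,green,gold,blue}
cl∖int = {gold,blue}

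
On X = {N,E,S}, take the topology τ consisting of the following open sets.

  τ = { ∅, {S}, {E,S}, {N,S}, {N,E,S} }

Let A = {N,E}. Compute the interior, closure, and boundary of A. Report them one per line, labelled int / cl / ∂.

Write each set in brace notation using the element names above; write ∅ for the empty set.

int(A) = ∅
cl(A)  = {N,E}
∂A     = {N,E}

U open, U⊆A: ∅. int(A) = ⋃ = ∅
X∖A={S}, int(X∖A)={S}, hence cl(A)={N,E}
∂A: remove int from cl → {N,E}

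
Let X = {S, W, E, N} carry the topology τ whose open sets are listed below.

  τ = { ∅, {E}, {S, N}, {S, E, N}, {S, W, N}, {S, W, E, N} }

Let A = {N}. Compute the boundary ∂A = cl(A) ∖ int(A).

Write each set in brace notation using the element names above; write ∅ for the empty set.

{S, W, N}

open subsets of A: ∅; so int(A) = ∅
closure: X∖int(X∖A) = X∖{E} = {S, W, N}
∂A = {S, W, N} minus ∅ = {S, W, N}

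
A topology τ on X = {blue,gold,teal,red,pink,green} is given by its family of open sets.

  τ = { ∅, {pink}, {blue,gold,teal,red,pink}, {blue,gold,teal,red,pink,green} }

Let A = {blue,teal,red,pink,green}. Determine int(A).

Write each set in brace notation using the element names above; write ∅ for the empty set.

U open, U⊆A: ∅, {pink}. int(A) = ⋃ = {pink}

{pink}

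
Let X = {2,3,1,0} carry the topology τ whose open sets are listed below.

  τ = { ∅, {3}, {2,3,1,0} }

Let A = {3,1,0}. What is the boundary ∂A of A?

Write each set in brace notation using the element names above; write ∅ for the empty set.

U open, U⊆A: ∅, {3}. int(A) = ⋃ = {3}
X∖A={2}, int(X∖A)=∅, hence cl(A)={2,3,1,0}
∂A: remove int from cl → {2,1,0}

{2,1,0}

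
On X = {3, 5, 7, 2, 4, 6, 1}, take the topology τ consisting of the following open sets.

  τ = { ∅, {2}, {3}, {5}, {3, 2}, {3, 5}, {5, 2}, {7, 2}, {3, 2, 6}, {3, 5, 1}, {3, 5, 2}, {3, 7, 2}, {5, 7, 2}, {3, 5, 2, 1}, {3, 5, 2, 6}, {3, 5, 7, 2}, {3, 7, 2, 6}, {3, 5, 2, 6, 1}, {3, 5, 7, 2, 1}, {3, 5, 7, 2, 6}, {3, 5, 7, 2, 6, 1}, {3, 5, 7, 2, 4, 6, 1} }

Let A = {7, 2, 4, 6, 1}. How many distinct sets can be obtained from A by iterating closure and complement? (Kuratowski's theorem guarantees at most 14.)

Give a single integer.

complement {3, 5}; its interior {3, 5}; cl(A) = X∖{3, 5} = {7, 2, 4, 6, 1}
With k = closure, c = complement:
  1. A     = {7, 2, 4, 6, 1}
  2. cA    = {3, 5}
  3. kcA   = {3, 5, 4, 6, 1}
  4. ckcA  = {7, 2}
  5. kckcA = {7, 2, 4, 6}
  6. ckckcA = {3, 5, 1}
k, c of each give nothing new

6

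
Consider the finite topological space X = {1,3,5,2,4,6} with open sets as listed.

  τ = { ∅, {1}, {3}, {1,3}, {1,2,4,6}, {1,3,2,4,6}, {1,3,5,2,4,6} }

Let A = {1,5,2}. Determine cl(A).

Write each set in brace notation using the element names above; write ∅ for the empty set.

complement {3,4,6}; its interior {3}; cl(A) = X∖{3} = {1,5,2,4,6}

{1,5,2,4,6}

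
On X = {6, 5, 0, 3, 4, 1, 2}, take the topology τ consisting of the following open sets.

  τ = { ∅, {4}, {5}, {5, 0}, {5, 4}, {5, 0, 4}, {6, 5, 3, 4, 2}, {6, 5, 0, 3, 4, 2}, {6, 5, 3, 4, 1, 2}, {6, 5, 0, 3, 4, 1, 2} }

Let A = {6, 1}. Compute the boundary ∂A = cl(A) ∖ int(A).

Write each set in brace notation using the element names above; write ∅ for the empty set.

{6, 3, 1, 2}

interior: largest open inside A is ∅ (from ∅)
cl via duality: int({5, 0, 3, 4, 2}) = {5, 0, 4}, so X∖{5, 0, 4} = {6, 3, 1, 2}
cl∖int = {6, 3, 1, 2}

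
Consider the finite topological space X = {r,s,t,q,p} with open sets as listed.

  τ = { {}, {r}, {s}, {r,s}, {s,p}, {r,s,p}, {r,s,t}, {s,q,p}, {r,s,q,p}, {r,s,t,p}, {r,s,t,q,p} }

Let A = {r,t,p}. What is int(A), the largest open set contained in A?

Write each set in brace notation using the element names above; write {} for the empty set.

interior: largest open inside A is {r} (from {}, {r})

{r}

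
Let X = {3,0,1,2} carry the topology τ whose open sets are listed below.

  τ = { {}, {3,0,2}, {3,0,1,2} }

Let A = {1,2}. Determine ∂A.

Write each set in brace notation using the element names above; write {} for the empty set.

{3,0,1,2}

open subsets of A: {}; so int(A) = {}
closure: X∖int(X∖A) = X∖{} = {3,0,1,2}
∂A = {3,0,1,2} minus {} = {3,0,1,2}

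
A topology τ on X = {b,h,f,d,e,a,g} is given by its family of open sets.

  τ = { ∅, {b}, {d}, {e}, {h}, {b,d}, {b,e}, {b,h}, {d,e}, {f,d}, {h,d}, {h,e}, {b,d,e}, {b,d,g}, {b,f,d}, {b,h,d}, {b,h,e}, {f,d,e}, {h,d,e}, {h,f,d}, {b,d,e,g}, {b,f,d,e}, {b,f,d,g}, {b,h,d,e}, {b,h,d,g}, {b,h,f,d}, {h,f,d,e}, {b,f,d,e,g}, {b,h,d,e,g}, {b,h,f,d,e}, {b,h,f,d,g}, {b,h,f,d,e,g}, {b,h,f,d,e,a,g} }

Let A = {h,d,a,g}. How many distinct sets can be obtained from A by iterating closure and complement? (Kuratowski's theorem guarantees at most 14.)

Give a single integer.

8

X∖A={b,f,e}, int(X∖A)={b,e}, hence cl(A)={h,f,d,a,g}
Orbit (k=closure, c=complement):
  1. A     = {h,d,a,g}
  2. kA    = {h,f,d,a,g}
  3. cA    = {b,f,e}
  4. ckA   = {b,e}
  5. kcA   = {b,f,e,a,g}
  6. kckA  = {b,e,a,g}
  7. ckcA  = {h,d}
  8. ckckA = {h,f,d}
(closed under both — stop)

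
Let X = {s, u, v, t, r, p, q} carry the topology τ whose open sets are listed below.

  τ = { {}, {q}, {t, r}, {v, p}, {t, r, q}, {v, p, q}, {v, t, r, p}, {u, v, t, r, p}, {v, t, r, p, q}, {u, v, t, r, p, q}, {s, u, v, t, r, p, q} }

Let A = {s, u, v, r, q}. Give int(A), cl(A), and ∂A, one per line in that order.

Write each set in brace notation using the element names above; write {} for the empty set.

open subsets of A: {}, {q}; so int(A) = {q}
closure: X∖int(X∖A) = X∖{} = {s, u, v, t, r, p, q}
∂A = {s, u, v, t, r, p, q} minus {q} = {s, u, v, t, r, p}

int(A) = {q}
cl(A)  = {s, u, v, t, r, p, q}
∂A     = {s, u, v, t, r, p}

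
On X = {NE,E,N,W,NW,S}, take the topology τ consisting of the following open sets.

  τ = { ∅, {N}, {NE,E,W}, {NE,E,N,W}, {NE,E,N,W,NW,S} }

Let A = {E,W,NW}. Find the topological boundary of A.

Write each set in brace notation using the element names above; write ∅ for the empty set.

opens ⊆ A: ∅; union → int = ∅
complement {NE,N,S}; its interior {N}; cl(A) = X∖{N} = {NE,E,W,NW,S}
boundary = {NE,E,W,NW,S} ∖ ∅ = {NE,E,W,NW,S}

{NE,E,W,NW,S}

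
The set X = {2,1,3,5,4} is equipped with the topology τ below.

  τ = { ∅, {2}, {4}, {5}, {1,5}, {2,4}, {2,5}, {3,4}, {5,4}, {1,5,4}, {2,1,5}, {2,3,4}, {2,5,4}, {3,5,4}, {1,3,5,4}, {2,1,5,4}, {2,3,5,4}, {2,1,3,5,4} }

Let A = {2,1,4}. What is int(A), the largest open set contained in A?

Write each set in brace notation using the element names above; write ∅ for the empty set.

{2,4}

open subsets of A: ∅, {4}, {2}, {2,4}; so int(A) = {2,4}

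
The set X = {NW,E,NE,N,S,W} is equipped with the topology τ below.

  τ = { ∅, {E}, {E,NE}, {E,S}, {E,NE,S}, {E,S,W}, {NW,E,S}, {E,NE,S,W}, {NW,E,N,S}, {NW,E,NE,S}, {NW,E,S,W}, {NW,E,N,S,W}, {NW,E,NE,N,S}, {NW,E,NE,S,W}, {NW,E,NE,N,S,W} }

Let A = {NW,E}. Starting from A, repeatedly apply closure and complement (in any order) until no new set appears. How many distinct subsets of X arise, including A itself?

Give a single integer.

X∖A={NE,N,S,W}, int(X∖A)=∅, hence cl(A)={NW,E,NE,N,S,W}
Orbit (k=closure, c=complement):
  1. A     = {NW,E}
  2. kA    = {NW,E,NE,N,S,W}
  3. cA    = {NE,N,S,W}
  4. ckA   = ∅
  5. kcA   = {NW,NE,N,S,W}
  6. ckcA  = {E}
(closed under both — stop)

6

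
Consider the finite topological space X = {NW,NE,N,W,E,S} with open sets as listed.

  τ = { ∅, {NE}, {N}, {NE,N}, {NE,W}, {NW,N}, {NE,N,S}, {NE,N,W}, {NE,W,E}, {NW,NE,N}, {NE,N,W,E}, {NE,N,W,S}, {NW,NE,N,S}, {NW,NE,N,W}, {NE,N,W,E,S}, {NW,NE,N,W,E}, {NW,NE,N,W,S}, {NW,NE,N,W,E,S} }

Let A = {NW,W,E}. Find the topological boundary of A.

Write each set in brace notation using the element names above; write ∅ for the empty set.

{NW,W,E}

U open, U⊆A: ∅. int(A) = ⋃ = ∅
X∖A={NE,N,S}, int(X∖A)={NE,N,S}, hence cl(A)={NW,W,E}
∂A: remove int from cl → {NW,W,E}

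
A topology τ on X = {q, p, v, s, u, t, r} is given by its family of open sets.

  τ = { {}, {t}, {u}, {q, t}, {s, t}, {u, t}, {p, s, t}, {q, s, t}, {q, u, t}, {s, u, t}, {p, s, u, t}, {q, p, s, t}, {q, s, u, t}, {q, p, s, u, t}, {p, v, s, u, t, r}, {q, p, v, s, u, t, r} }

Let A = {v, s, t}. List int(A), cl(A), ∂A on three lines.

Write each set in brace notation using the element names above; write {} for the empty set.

open subsets of A: {}, {t}, {s, t}; so int(A) = {s, t}
closure: X∖int(X∖A) = X∖{u} = {q, p, v, s, t, r}
∂A = {q, p, v, s, t, r} minus {s, t} = {q, p, v, r}

int(A) = {s, t}
cl(A)  = {q, p, v, s, t, r}
∂A     = {q, p, v, r}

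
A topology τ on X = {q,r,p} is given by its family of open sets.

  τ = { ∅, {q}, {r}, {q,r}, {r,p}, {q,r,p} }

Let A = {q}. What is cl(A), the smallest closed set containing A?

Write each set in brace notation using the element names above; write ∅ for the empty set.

cl via duality: int({r,p}) = {r,p}, so X∖{r,p} = {q}

{q}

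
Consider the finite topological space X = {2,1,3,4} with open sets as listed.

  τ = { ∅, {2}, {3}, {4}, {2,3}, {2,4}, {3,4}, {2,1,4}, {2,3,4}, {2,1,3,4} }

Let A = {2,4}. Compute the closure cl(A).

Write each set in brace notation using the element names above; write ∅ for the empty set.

{2,1,4}

complement {1,3}; its interior {3}; cl(A) = X∖{3} = {2,1,4}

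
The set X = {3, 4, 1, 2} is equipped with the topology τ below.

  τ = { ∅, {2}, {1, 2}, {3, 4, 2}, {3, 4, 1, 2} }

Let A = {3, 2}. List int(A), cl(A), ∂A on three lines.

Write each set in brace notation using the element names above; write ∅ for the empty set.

opens ⊆ A: ∅, {2}; union → int = {2}
complement {4, 1}; its interior ∅; cl(A) = X∖∅ = {3, 4, 1, 2}
boundary = {3, 4, 1, 2} ∖ {2} = {3, 4, 1}

int(A) = {2}
cl(A)  = {3, 4, 1, 2}
∂A     = {3, 4, 1}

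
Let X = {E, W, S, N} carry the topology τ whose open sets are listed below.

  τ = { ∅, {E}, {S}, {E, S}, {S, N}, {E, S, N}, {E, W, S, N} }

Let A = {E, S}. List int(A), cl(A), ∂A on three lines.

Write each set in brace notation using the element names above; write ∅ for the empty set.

int(A) = {E, S}
cl(A)  = {E, W, S, N}
∂A     = {W, N}

U open, U⊆A: ∅, {E}, {S}, {E, S}. int(A) = ⋃ = {E, S}
X∖A={W, N}, int(X∖A)=∅, hence cl(A)={E, W, S, N}
∂A: remove int from cl → {W, N}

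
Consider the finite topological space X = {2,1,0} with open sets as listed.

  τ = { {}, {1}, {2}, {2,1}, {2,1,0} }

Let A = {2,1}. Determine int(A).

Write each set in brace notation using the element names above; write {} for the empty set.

open subsets of A: {}, {2}, {1}, {2,1}; so int(A) = {2,1}

{2,1}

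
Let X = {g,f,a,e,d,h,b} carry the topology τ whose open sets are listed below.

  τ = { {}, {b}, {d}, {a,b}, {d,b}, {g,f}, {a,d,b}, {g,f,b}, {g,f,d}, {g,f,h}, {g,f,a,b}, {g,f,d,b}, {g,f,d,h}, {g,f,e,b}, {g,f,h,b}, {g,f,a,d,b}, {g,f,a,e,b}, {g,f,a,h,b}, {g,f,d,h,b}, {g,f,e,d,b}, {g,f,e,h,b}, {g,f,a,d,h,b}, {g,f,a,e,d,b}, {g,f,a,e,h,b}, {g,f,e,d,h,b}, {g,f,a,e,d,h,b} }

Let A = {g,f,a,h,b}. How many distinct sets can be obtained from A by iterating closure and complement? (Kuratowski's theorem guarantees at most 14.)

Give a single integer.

closure: X∖int(X∖A) = X∖{d} = {g,f,a,e,h,b}
Let k=closure and c=complement:
  1. A     = {g,f,a,h,b}
  2. kA    = {g,f,a,e,h,b}
  3. cA    = {e,d}
  4. ckA   = {d}
— saturated at 4

4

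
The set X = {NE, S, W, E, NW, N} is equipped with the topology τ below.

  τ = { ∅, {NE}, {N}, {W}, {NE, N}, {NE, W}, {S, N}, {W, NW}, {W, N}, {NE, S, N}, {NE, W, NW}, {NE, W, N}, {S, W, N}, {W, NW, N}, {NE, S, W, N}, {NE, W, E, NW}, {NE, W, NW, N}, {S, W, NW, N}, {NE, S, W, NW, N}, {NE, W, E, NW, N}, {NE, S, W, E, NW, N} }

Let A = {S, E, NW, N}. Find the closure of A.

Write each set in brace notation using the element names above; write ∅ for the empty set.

X∖A={NE, W}, int(X∖A)={NE, W}, hence cl(A)={S, E, NW, N}

{S, E, NW, N}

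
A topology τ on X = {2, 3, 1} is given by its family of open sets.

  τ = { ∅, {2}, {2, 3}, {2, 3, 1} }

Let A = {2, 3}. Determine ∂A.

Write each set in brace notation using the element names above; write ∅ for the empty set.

interior: largest open inside A is {2, 3} (from ∅, {2}, {2, 3})
cl via duality: int({1}) = ∅, so X∖∅ = {2, 3, 1}
cl∖int = {1}

{1}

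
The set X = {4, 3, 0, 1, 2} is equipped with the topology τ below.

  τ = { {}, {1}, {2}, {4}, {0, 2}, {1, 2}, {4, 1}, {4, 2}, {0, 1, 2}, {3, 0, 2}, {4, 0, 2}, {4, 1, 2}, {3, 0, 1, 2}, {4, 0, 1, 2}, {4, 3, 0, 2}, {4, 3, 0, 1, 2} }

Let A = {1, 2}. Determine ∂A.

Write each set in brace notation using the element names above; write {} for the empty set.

{3, 0}

open subsets of A: {}, {1}, {2}, {1, 2}; so int(A) = {1, 2}
closure: X∖int(X∖A) = X∖{4} = {3, 0, 1, 2}
∂A = {3, 0, 1, 2} minus {1, 2} = {3, 0}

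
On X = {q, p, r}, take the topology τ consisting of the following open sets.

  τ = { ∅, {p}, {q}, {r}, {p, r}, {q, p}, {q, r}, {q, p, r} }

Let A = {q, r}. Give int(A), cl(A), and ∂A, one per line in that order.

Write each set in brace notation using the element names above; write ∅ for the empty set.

int(A) = {q, r}
cl(A)  = {q, r}
∂A     = ∅

U open, U⊆A: ∅, {q}, {r}, {q, r}. int(A) = ⋃ = {q, r}
X∖A={p}, int(X∖A)={p}, hence cl(A)={q, r}
∂A: remove int from cl → ∅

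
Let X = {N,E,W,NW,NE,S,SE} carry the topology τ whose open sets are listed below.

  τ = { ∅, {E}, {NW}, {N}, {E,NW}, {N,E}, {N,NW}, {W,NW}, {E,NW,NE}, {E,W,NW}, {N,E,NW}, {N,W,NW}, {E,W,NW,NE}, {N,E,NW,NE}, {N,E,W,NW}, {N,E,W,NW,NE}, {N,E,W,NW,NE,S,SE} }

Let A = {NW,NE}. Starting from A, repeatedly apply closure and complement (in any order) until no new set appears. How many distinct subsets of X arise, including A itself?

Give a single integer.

8

complement {N,E,W,S,SE}; its interior {N,E}; cl(A) = X∖{N,E} = {W,NW,NE,S,SE}
With k = closure, c = complement:
  1. A     = {NW,NE}
  2. kA    = {W,NW,NE,S,SE}
  3. cA    = {N,E,W,S,SE}
  4. ckA   = {N,E}
  5. kcA   = {N,E,W,NE,S,SE}
  6. kckA  = {N,E,NE,S,SE}
  7. ckcA  = {NW}
  8. ckckA = {W,NW}
k, c of each give nothing new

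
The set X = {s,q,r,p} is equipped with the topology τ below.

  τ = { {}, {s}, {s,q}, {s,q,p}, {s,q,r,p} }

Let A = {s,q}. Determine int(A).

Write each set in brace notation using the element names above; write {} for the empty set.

interior: largest open inside A is {s,q} (from {}, {s}, {s,q})

{s,q}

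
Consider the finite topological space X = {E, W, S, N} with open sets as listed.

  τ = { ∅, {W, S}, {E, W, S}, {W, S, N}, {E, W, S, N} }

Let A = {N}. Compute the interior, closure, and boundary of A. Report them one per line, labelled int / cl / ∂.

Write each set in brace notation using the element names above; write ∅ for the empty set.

interior: largest open inside A is ∅ (from ∅)
cl via duality: int({E, W, S}) = {E, W, S}, so X∖{E, W, S} = {N}
cl∖int = {N}

int(A) = ∅
cl(A)  = {N}
∂A     = {N}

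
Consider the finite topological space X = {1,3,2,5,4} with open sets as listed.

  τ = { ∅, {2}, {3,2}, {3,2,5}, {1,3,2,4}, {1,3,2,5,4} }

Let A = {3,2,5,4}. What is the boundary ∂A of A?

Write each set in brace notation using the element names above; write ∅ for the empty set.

{1,4}

open subsets of A: ∅, {2}, {3,2}, {3,2,5}; so int(A) = {3,2,5}
closure: X∖int(X∖A) = X∖∅ = {1,3,2,5,4}
∂A = {1,3,2,5,4} minus {3,2,5} = {1,4}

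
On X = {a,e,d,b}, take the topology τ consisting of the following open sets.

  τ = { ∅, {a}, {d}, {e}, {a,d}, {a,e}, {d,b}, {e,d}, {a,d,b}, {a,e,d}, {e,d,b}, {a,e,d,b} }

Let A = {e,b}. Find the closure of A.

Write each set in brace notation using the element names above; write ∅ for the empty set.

{e,b}

X∖A={a,d}, int(X∖A)={a,d}, hence cl(A)={e,b}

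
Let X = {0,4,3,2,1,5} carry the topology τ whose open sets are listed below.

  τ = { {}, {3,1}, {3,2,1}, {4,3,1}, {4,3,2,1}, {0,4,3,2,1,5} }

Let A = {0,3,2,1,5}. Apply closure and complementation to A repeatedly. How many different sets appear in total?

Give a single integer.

6

complement {4}; its interior {}; cl(A) = X∖{} = {0,4,3,2,1,5}
With k = closure, c = complement:
  1. A     = {0,3,2,1,5}
  2. kA    = {0,4,3,2,1,5}
  3. cA    = {4}
  4. ckA   = {}
  5. kcA   = {0,4,5}
  6. ckcA  = {3,2,1}
k, c of each give nothing new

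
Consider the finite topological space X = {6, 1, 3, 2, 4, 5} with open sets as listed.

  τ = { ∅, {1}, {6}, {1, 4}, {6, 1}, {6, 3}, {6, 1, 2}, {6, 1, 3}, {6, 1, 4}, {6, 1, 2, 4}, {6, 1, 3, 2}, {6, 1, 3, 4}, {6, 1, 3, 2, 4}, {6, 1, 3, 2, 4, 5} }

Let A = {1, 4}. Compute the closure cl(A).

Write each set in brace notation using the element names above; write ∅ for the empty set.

{1, 2, 4, 5}

complement {6, 3, 2, 5}; its interior {6, 3}; cl(A) = X∖{6, 3} = {1, 2, 4, 5}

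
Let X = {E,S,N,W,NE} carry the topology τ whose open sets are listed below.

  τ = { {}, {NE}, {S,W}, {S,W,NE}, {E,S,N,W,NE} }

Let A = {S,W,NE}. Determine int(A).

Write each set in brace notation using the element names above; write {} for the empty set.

interior: largest open inside A is {S,W,NE} (from {}, {NE}, {S,W}, {S,W,NE})

{S,W,NE}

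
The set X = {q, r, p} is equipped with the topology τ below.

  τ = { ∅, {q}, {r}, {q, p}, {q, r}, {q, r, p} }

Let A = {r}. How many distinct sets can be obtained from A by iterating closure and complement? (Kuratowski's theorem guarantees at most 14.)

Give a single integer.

cl via duality: int({q, p}) = {q, p}, so X∖{q, p} = {r}
Write k for closure, c for complement:
  1. A     = {r}
  2. cA    = {q, p}
applying k or c yields no new set

2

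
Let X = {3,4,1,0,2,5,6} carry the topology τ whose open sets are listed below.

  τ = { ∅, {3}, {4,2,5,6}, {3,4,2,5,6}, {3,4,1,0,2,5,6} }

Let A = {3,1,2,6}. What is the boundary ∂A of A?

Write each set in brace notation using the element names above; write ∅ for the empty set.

opens ⊆ A: ∅, {3}; union → int = {3}
complement {4,0,5}; its interior ∅; cl(A) = X∖∅ = {3,4,1,0,2,5,6}
boundary = {3,4,1,0,2,5,6} ∖ {3} = {4,1,0,2,5,6}

{4,1,0,2,5,6}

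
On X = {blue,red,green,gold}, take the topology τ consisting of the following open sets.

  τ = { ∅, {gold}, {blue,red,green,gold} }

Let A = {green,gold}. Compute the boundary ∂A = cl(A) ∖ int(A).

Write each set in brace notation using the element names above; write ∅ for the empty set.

{blue,red,green}

U open, U⊆A: ∅, {gold}. int(A) = ⋃ = {gold}
X∖A={blue,red}, int(X∖A)=∅, hence cl(A)={blue,red,green,gold}
∂A: remove int from cl → {blue,red,green}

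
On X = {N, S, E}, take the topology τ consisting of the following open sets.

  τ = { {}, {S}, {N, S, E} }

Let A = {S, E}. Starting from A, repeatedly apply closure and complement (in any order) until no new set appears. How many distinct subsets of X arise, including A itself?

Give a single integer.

6

cl via duality: int({N}) = {}, so X∖{} = {N, S, E}
Write k for closure, c for complement:
  1. A     = {S, E}
  2. kA    = {N, S, E}
  3. cA    = {N}
  4. ckA   = {}
  5. kcA   = {N, E}
  6. ckcA  = {S}
applying k or c yields no new set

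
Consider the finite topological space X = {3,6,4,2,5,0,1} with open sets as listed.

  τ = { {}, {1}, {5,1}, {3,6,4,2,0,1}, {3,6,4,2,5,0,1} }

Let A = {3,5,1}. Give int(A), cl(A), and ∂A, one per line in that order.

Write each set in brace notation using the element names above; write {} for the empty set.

interior: largest open inside A is {5,1} (from {}, {1}, {5,1})
cl via duality: int({6,4,2,0}) = {}, so X∖{} = {3,6,4,2,5,0,1}
cl∖int = {3,6,4,2,0}

int(A) = {5,1}
cl(A)  = {3,6,4,2,5,0,1}
∂A     = {3,6,4,2,0}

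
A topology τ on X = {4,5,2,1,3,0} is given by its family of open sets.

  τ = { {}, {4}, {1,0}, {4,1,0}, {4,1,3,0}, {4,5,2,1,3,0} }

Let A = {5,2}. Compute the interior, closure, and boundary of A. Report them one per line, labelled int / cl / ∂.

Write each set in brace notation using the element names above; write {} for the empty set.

int(A) = {}
cl(A)  = {5,2}
∂A     = {5,2}

open subsets of A: {}; so int(A) = {}
closure: X∖int(X∖A) = X∖{4,1,3,0} = {5,2}
∂A = {5,2} minus {} = {5,2}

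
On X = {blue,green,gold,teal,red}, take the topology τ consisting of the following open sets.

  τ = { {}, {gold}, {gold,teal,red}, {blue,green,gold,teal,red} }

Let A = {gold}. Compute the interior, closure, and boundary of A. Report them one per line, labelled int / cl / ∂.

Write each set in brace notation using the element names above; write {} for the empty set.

U open, U⊆A: {}, {gold}. int(A) = ⋃ = {gold}
X∖A={blue,green,teal,red}, int(X∖A)={}, hence cl(A)={blue,green,gold,teal,red}
∂A: remove int from cl → {blue,green,teal,red}

int(A) = {gold}
cl(A)  = {blue,green,gold,teal,red}
∂A     = {blue,green,teal,red}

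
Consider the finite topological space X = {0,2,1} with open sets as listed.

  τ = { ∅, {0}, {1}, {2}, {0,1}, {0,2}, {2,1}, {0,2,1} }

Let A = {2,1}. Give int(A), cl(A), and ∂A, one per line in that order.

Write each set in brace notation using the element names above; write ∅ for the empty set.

interior: largest open inside A is {2,1} (from ∅, {2}, {1}, {2,1})
cl via duality: int({0}) = {0}, so X∖{0} = {2,1}
cl∖int = ∅

int(A) = {2,1}
cl(A)  = {2,1}
∂A     = ∅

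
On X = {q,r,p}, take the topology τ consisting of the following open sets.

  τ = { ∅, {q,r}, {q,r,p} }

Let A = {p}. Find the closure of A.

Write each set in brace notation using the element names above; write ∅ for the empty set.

{p}

cl via duality: int({q,r}) = {q,r}, so X∖{q,r} = {p}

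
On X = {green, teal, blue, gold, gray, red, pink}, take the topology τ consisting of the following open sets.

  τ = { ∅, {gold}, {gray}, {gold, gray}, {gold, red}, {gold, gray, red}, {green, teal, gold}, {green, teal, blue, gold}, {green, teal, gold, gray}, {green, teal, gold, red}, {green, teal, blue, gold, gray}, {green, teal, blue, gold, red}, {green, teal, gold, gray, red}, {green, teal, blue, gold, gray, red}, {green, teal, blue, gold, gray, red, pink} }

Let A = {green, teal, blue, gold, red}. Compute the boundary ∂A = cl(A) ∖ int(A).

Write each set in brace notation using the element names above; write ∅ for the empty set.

{pink}

opens ⊆ A: ∅, {gold}, {gold, red}, {green, teal, gold}, {green, teal, gold, red}, {green, teal, blue, gold}, {green, teal, blue, gold, red}; union → int = {green, teal, blue, gold, red}
complement {gray, pink}; its interior {gray}; cl(A) = X∖{gray} = {green, teal, blue, gold, red, pink}
boundary = {green, teal, blue, gold, red, pink} ∖ {green, teal, blue, gold, red} = {pink}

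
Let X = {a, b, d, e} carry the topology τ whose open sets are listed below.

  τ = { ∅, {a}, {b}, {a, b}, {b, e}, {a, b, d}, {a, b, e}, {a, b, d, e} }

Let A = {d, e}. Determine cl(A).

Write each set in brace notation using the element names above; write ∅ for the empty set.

{d, e}

closure: X∖int(X∖A) = X∖{a, b} = {d, e}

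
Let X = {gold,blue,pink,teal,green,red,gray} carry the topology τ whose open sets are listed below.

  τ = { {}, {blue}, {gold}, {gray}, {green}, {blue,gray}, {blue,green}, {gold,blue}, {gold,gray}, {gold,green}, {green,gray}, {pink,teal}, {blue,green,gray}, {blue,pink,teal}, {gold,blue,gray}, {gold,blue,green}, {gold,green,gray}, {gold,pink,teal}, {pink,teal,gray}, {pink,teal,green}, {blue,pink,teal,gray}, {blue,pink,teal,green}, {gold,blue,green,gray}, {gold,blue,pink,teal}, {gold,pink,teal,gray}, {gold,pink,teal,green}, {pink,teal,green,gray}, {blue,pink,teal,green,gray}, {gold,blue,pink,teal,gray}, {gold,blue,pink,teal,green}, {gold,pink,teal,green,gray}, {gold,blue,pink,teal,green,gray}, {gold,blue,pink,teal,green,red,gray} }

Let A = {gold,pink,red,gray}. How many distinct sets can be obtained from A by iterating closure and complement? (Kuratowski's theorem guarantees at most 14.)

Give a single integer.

cl via duality: int({blue,teal,green}) = {blue,green}, so X∖{blue,green} = {gold,pink,teal,red,gray}
Write k for closure, c for complement:
  1. A     = {gold,pink,red,gray}
  2. kA    = {gold,pink,teal,red,gray}
  3. cA    = {blue,teal,green}
  4. ckA   = {blue,green}
  5. kcA   = {blue,pink,teal,green,red}
  6. kckA  = {blue,green,red}
  7. ckcA  = {gold,gray}
  8. ckckA = {gold,pink,teal,gray}
  9. kckcA = {gold,red,gray}
  10. ckckcA = {blue,pink,teal,green}
applying k or c yields no new set

10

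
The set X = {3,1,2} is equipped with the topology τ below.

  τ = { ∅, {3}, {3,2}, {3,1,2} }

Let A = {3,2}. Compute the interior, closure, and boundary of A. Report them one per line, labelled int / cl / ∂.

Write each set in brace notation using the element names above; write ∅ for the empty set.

U open, U⊆A: ∅, {3}, {3,2}. int(A) = ⋃ = {3,2}
X∖A={1}, int(X∖A)=∅, hence cl(A)={3,1,2}
∂A: remove int from cl → {1}

int(A) = {3,2}
cl(A)  = {3,1,2}
∂A     = {1}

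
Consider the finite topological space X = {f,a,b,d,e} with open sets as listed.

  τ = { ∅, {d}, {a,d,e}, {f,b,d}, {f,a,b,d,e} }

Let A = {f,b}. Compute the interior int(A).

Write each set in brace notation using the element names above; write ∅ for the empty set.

∅

interior: largest open inside A is ∅ (from ∅)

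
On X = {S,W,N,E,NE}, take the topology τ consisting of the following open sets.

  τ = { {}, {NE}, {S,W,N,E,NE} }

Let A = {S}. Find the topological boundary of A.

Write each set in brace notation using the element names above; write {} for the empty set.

interior: largest open inside A is {} (from {})
cl via duality: int({W,N,E,NE}) = {NE}, so X∖{NE} = {S,W,N,E}
cl∖int = {S,W,N,E}

{S,W,N,E}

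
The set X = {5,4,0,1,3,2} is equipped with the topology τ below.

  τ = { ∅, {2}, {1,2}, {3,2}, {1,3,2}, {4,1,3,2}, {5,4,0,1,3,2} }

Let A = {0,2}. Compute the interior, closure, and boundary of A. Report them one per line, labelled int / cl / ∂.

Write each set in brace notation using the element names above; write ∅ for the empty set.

int(A) = {2}
cl(A)  = {5,4,0,1,3,2}
∂A     = {5,4,0,1,3}

opens ⊆ A: ∅, {2}; union → int = {2}
complement {5,4,1,3}; its interior ∅; cl(A) = X∖∅ = {5,4,0,1,3,2}
boundary = {5,4,0,1,3,2} ∖ {2} = {5,4,0,1,3}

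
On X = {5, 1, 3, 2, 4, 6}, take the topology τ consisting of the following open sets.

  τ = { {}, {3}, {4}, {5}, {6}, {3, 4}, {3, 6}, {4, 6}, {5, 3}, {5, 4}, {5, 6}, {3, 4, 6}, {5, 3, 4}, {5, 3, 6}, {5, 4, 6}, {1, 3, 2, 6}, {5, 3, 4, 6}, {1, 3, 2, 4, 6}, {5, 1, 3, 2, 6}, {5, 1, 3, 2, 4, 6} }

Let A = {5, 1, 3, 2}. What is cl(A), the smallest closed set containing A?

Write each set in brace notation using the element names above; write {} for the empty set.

{5, 1, 3, 2}

cl via duality: int({4, 6}) = {4, 6}, so X∖{4, 6} = {5, 1, 3, 2}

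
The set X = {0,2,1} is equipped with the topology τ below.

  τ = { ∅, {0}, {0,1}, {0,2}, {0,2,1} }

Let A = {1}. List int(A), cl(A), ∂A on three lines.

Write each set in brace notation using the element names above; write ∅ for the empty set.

int(A) = ∅
cl(A)  = {1}
∂A     = {1}

opens ⊆ A: ∅; union → int = ∅
complement {0,2}; its interior {0,2}; cl(A) = X∖{0,2} = {1}
boundary = {1} ∖ ∅ = {1}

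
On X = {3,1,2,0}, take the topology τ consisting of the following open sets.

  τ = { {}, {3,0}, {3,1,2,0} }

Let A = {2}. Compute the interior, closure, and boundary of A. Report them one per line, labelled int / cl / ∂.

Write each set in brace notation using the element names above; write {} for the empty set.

int(A) = {}
cl(A)  = {1,2}
∂A     = {1,2}

interior: largest open inside A is {} (from {})
cl via duality: int({3,1,0}) = {3,0}, so X∖{3,0} = {1,2}
cl∖int = {1,2}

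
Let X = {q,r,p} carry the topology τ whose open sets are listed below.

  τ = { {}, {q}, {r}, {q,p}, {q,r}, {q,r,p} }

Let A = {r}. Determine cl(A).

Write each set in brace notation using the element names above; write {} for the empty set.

X∖A={q,p}, int(X∖A)={q,p}, hence cl(A)={r}

{r}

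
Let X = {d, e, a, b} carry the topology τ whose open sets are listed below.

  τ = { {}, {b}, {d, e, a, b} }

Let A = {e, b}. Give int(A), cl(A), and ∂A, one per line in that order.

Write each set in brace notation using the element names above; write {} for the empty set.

int(A) = {b}
cl(A)  = {d, e, a, b}
∂A     = {d, e, a}

U open, U⊆A: {}, {b}. int(A) = ⋃ = {b}
X∖A={d, a}, int(X∖A)={}, hence cl(A)={d, e, a, b}
∂A: remove int from cl → {d, e, a}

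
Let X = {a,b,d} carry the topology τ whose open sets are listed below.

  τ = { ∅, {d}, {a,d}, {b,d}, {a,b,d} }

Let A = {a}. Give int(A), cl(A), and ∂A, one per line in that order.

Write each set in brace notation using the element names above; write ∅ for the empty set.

opens ⊆ A: ∅; union → int = ∅
complement {b,d}; its interior {b,d}; cl(A) = X∖{b,d} = {a}
boundary = {a} ∖ ∅ = {a}

int(A) = ∅
cl(A)  = {a}
∂A     = {a}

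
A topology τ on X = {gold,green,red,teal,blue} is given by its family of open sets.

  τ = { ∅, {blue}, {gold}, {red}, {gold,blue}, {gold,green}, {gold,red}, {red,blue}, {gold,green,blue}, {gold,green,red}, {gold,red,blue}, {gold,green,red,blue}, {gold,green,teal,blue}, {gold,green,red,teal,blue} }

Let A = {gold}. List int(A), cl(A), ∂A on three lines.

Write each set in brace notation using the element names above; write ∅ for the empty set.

int(A) = {gold}
cl(A)  = {gold,green,teal}
∂A     = {green,teal}

U open, U⊆A: ∅, {gold}. int(A) = ⋃ = {gold}
X∖A={green,red,teal,blue}, int(X∖A)={red,blue}, hence cl(A)={gold,green,teal}
∂A: remove int from cl → {green,teal}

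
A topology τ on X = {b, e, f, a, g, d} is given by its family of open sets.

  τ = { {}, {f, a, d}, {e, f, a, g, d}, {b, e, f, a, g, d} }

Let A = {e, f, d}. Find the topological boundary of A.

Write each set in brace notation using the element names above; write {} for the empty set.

interior: largest open inside A is {} (from {})
cl via duality: int({b, a, g}) = {}, so X∖{} = {b, e, f, a, g, d}
cl∖int = {b, e, f, a, g, d}

{b, e, f, a, g, d}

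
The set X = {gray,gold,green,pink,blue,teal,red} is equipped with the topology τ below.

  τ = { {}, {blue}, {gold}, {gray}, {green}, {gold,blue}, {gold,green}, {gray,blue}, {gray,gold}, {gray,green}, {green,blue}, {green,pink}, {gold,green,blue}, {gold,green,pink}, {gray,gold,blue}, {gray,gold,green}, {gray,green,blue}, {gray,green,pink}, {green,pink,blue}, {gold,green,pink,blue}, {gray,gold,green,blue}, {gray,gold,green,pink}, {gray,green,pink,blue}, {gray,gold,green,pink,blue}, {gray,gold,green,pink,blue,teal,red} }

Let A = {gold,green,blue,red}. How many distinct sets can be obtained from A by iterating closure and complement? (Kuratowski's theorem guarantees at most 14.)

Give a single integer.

X∖A={gray,pink,teal}, int(X∖A)={gray}, hence cl(A)={gold,green,pink,blue,teal,red}
Orbit (k=closure, c=complement):
  1. A     = {gold,green,blue,red}
  2. kA    = {gold,green,pink,blue,teal,red}
  3. cA    = {gray,pink,teal}
  4. ckA   = {gray}
  5. kcA   = {gray,pink,teal,red}
  6. kckA  = {gray,teal,red}
  7. ckcA  = {gold,green,blue}
  8. ckckA = {gold,green,pink,blue}
(closed under both — stop)

8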